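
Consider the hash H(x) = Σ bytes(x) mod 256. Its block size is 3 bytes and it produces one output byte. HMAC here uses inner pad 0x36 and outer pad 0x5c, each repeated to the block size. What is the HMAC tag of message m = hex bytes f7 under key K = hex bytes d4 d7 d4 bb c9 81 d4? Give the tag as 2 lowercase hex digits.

8d

Key hex bytes d4 d7 d4 bb c9 81 d4 is 7 bytes > B = 3, so hash it first: H(key) = 58, then zero-pad to 3 bytes: K' = 58 00 00.
K' ⊕ ipad = 6e 36 36.  K' ⊕ opad = 04 5c 5c.
Inner input = (K'⊕ipad) ∥ m = 6e 36 36 ∥ f7.
Inner hash: sum = 110+54+54+247 = 465; mod 256 = 209 → d1.
Outer input = (K'⊕opad) ∥ inner = 04 5c 5c ∥ d1.
Outer hash (tag): sum = 4+92+92+209 = 397; mod 256 = 141 → 8d.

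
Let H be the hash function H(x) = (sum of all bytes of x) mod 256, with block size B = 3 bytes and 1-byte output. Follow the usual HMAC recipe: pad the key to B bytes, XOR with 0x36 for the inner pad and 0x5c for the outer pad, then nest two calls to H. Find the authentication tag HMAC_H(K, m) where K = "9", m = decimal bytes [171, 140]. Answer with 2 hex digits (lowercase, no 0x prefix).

Key "9" = 39 is 1 byte ≤ B = 3; zero-pad to 3 bytes: K' = 39 00 00.
K' ⊕ ipad = 0f 36 36.  K' ⊕ opad = 65 5c 5c.
Inner input = (K'⊕ipad) ∥ m = 0f 36 36 ∥ ab 8c.
Inner hash: sum = 15+54+54+171+140 = 434; mod 256 = 178 → b2.
Outer input = (K'⊕opad) ∥ inner = 65 5c 5c ∥ b2.
Outer hash (tag): sum = 101+92+92+178 = 463; mod 256 = 207 → cf.

cf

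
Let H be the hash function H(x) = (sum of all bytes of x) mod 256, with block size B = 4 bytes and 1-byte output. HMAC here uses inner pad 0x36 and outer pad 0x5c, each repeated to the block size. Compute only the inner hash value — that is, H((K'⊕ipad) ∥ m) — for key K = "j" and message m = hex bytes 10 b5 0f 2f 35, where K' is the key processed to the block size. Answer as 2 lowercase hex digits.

36

Key "j" = 6a is 1 byte ≤ B = 4; zero-pad to 4 bytes: K' = 6a 00 00 00.
K' ⊕ ipad = 5c 36 36 36.
Inner input = 5c 36 36 36 ∥ 10 b5 0f 2f 35.
Inner hash: sum = 92+54+54+54+16+181+15+47+53 = 566; mod 256 = 54 → 36.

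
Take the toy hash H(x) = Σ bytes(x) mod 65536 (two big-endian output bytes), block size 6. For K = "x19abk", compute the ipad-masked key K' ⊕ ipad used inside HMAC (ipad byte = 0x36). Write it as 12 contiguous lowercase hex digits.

Key "x19abk" = 78 31 39 61 62 6b is exactly B = 6 bytes: K' = 78 31 39 61 62 6b.
XOR each byte with 0x36: 78⊕36=4e, 31⊕36=07, 39⊕36=0f, 61⊕36=57, 62⊕36=54, 6b⊕36=5d.

4e070f57545d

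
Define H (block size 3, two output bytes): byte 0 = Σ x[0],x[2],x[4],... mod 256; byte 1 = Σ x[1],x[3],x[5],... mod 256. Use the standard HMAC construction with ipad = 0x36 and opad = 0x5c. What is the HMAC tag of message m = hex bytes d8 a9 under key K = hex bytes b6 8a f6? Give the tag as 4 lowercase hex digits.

Key hex bytes b6 8a f6 is exactly B = 3 bytes: K' = b6 8a f6.
K' ⊕ ipad = 80 bc c0.  K' ⊕ opad = ea d6 aa.
Inner input = (K'⊕ipad) ∥ m = 80 bc c0 ∥ d8 a9.
Inner hash: even-index sum = 489 mod 256 = 233; odd-index sum = 404 mod 256 = 148 → e9 94.
Outer input = (K'⊕opad) ∥ inner = ea d6 aa ∥ e9 94.
Outer hash (tag): even-index sum = 552 mod 256 = 40; odd-index sum = 447 mod 256 = 191 → 28 bf.

28bf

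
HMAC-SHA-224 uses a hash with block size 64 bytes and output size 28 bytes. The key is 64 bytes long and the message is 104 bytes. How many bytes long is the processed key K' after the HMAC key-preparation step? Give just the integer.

64

Key is 64 ≤ 64 bytes, zero-padded: |K'| = 64.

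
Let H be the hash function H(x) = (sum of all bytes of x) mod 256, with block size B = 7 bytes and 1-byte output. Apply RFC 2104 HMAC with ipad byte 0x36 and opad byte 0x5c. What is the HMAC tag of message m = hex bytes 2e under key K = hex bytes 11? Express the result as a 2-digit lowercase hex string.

Key hex bytes 11 is 1 byte ≤ B = 7; zero-pad to 7 bytes: K' = 11 00 00 00 00 00 00.
K' ⊕ ipad = 27 36 36 36 36 36 36.  K' ⊕ opad = 4d 5c 5c 5c 5c 5c 5c.
Inner input = (K'⊕ipad) ∥ m = 27 36 36 36 36 36 36 ∥ 2e.
Inner hash: sum = 39+54+54+54+54+54+54+46 = 409; mod 256 = 153 → 99.
Outer input = (K'⊕opad) ∥ inner = 4d 5c 5c 5c 5c 5c 5c ∥ 99.
Outer hash (tag): sum = 77+92+92+92+92+92+92+153 = 782; mod 256 = 14 → 0e.

0e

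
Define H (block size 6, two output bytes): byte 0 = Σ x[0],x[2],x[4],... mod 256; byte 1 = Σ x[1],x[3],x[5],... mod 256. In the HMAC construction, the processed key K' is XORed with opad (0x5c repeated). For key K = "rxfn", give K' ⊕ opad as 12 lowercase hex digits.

2e243a325c5c

Key "rxfn" = 72 78 66 6e is 4 bytes ≤ B = 6; zero-pad to 6 bytes: K' = 72 78 66 6e 00 00.
XOR each byte with 0x5c: 72⊕5c=2e, 78⊕5c=24, 66⊕5c=3a, 6e⊕5c=32, 00⊕5c=5c, 00⊕5c=5c.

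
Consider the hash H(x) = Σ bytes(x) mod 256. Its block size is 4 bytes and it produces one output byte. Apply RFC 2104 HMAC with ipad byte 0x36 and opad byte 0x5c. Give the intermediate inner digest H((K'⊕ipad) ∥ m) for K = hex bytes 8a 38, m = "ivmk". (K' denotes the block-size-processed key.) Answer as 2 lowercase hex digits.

ed

Key hex bytes 8a 38 is 2 bytes ≤ B = 4; zero-pad to 4 bytes: K' = 8a 38 00 00.
K' ⊕ ipad = bc 0e 36 36.
Inner input = bc 0e 36 36 ∥ 69 76 6d 6b.
Inner hash: sum = 188+14+54+54+105+118+109+107 = 749; mod 256 = 237 → ed.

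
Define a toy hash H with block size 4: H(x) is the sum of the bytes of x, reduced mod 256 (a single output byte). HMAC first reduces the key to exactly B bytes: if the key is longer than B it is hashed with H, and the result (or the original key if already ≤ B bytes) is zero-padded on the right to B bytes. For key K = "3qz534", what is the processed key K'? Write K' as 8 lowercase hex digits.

|K| = 6 > B = 4, so first hash the key.
H(K): sum = 51+113+122+53+51+52 = 442; mod 256 = 186 → ba.
Zero-pad H(K) = ba to 4 bytes: K' = ba 00 00 00.

ba000000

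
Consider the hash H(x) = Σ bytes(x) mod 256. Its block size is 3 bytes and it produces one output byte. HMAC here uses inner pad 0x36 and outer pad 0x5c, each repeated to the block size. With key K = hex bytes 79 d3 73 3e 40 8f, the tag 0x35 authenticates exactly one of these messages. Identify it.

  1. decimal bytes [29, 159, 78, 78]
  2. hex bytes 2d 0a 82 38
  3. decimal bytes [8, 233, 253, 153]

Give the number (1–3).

Key hex bytes 79 d3 73 3e 40 8f is 6 bytes > B = 3, so hash it first: H(key) = cc, then zero-pad to 3 bytes: K' = cc 00 00.
K' ⊕ ipad = fa 36 36; K' ⊕ opad = 90 5c 5c.
m1: inner = H(fa 36 36 1d 9f 4e 4e) = be; tag = H(90 5c 5c be) = 06
m2: inner = H(fa 36 36 2d 0a 82 38) = 57; tag = H(90 5c 5c 57) = 9f
m3: inner = H(fa 36 36 08 e9 fd 99) = ed; tag = H(90 5c 5c ed) = 35 ← matches

3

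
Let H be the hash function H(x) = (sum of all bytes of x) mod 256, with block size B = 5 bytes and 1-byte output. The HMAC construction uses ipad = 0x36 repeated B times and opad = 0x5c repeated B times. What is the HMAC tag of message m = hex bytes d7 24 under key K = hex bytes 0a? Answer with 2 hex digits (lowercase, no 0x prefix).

d5

Key hex bytes 0a is 1 byte ≤ B = 5; zero-pad to 5 bytes: K' = 0a 00 00 00 00.
K' ⊕ ipad = 3c 36 36 36 36.  K' ⊕ opad = 56 5c 5c 5c 5c.
Inner input = (K'⊕ipad) ∥ m = 3c 36 36 36 36 ∥ d7 24.
Inner hash: sum = 60+54+54+54+54+215+36 = 527; mod 256 = 15 → 0f.
Outer input = (K'⊕opad) ∥ inner = 56 5c 5c 5c 5c ∥ 0f.
Outer hash (tag): sum = 86+92+92+92+92+15 = 469; mod 256 = 213 → d5.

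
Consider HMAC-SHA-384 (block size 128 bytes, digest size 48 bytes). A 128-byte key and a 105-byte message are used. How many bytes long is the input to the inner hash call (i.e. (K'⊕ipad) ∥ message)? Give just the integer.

Key is 128 ≤ 128 bytes, zero-padded: |K'| = 128.
Inner input = (K'⊕ipad) ∥ m → 128 + 105 = 233 bytes.

233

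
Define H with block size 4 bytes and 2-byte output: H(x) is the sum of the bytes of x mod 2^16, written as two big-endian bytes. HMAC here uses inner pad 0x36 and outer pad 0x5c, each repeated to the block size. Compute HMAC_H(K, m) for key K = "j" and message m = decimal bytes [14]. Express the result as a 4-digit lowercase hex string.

0157

Key "j" = 6a is 1 byte ≤ B = 4; zero-pad to 4 bytes: K' = 6a 00 00 00.
K' ⊕ ipad = 5c 36 36 36.  K' ⊕ opad = 36 5c 5c 5c.
Inner input = (K'⊕ipad) ∥ m = 5c 36 36 36 ∥ 0e.
Inner hash: sum = 92+54+54+54+14 = 268 → 01 0c.
Outer input = (K'⊕opad) ∥ inner = 36 5c 5c 5c ∥ 01 0c.
Outer hash (tag): sum = 54+92+92+92+1+12 = 343 → 01 57.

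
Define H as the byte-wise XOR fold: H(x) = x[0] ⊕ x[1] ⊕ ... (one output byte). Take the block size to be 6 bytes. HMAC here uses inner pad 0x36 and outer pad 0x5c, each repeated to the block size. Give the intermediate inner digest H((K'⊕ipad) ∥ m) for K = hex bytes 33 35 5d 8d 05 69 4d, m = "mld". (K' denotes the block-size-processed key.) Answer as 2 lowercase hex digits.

Key hex bytes 33 35 5d 8d 05 69 4d is 7 bytes > B = 6, so hash it first: H(key) = f7, then zero-pad to 6 bytes: K' = f7 00 00 00 00 00.
K' ⊕ ipad = c1 36 36 36 36 36.
Inner input = c1 36 36 36 36 36 ∥ 6d 6c 64.
Inner hash: XOR c1⊕36⊕36⊕36⊕36⊕36⊕6d⊕6c⊕64 = 92.

92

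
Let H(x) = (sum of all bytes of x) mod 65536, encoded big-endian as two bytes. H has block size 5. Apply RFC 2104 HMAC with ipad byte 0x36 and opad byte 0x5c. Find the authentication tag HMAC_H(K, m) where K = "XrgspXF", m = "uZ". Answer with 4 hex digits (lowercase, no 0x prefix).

028b

Key "XrgspXF" = 58 72 67 73 70 58 46 is 7 bytes > B = 5, so hash it first: H(key) = 02 b2, then zero-pad to 5 bytes: K' = 02 b2 00 00 00.
K' ⊕ ipad = 34 84 36 36 36.  K' ⊕ opad = 5e ee 5c 5c 5c.
Inner input = (K'⊕ipad) ∥ m = 34 84 36 36 36 ∥ 75 5a.
Inner hash: sum = 52+132+54+54+54+117+90 = 553 → 02 29.
Outer input = (K'⊕opad) ∥ inner = 5e ee 5c 5c 5c ∥ 02 29.
Outer hash (tag): sum = 94+238+92+92+92+2+41 = 651 → 02 8b.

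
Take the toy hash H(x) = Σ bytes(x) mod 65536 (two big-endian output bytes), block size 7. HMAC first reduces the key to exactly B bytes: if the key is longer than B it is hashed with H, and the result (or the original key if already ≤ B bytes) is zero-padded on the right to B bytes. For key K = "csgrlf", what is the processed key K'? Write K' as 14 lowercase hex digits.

Key "csgrlf" = 63 73 67 72 6c 66 is 6 bytes ≤ B = 7; zero-pad to 7 bytes: K' = 63 73 67 72 6c 66 00.

637367726c6600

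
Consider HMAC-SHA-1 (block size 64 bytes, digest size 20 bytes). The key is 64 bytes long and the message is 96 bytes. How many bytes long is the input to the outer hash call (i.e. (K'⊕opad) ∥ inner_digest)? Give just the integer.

84

Key is 64 ≤ 64 bytes, zero-padded: |K'| = 64.
Outer input = (K'⊕opad) ∥ H(inner) → 64 + 20 = 84 bytes.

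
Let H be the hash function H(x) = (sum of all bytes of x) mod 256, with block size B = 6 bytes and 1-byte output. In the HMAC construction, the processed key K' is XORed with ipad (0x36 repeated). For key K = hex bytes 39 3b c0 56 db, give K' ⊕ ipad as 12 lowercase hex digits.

0f0df660ed36

Key hex bytes 39 3b c0 56 db is 5 bytes ≤ B = 6; zero-pad to 6 bytes: K' = 39 3b c0 56 db 00.
XOR each byte with 0x36: 39⊕36=0f, 3b⊕36=0d, c0⊕36=f6, 56⊕36=60, db⊕36=ed, 00⊕36=36.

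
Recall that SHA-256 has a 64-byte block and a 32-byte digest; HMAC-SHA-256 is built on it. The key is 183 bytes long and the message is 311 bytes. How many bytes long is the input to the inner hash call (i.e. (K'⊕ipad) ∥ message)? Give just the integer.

375

Key is 183 > 64 bytes, so it is hashed to 32 bytes then zero-padded to 64: |K'| = 64.
Inner input = (K'⊕ipad) ∥ m → 64 + 311 = 375 bytes.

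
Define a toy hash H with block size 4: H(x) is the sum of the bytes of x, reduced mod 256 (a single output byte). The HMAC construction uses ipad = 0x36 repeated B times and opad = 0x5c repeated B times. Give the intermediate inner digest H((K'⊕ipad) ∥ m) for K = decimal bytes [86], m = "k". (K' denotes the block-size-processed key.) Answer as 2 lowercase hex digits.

6d

Key decimal bytes [86] = 56 is 1 byte ≤ B = 4; zero-pad to 4 bytes: K' = 56 00 00 00.
K' ⊕ ipad = 60 36 36 36.
Inner input = 60 36 36 36 ∥ 6b.
Inner hash: sum = 96+54+54+54+107 = 365; mod 256 = 109 → 6d.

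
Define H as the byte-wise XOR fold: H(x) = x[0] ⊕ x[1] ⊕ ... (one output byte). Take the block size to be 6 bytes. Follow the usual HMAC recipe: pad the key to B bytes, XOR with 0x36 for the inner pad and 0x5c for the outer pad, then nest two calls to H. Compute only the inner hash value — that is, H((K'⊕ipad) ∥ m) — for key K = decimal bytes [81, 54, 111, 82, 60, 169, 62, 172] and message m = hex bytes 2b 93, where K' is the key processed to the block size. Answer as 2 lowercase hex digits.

e5

Key decimal bytes [81, 54, 111, 82, 60, 169, 62, 172] = 51 36 6f 52 3c a9 3e ac is 8 bytes > B = 6, so hash it first: H(key) = 5d, then zero-pad to 6 bytes: K' = 5d 00 00 00 00 00.
K' ⊕ ipad = 6b 36 36 36 36 36.
Inner input = 6b 36 36 36 36 36 ∥ 2b 93.
Inner hash: XOR 6b⊕36⊕36⊕36⊕36⊕36⊕2b⊕93 = e5.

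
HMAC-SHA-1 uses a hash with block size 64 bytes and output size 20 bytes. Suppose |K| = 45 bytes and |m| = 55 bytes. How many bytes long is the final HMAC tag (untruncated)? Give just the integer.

The tag is one SHA-1 digest: 20 bytes.

20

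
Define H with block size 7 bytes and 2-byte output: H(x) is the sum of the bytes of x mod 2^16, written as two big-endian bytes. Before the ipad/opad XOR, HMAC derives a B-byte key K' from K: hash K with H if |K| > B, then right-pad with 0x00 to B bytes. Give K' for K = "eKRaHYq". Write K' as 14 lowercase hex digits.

Key "eKRaHYq" = 65 4b 52 61 48 59 71 is exactly B = 7 bytes: K' = 65 4b 52 61 48 59 71.

654b5261485971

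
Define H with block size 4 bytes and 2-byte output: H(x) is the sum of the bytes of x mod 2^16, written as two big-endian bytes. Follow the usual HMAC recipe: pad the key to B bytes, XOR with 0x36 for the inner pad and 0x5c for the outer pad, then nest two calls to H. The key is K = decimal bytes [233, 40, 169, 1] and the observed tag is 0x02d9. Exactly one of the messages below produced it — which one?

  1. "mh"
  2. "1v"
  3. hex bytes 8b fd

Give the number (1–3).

Key decimal bytes [233, 40, 169, 1] = e9 28 a9 01 is exactly B = 4 bytes: K' = e9 28 a9 01.
K' ⊕ ipad = df 1e 9f 37; K' ⊕ opad = b5 74 f5 5d.
m1: inner = H(df 1e 9f 37 6d 68) = 02 a8; tag = H(b5 74 f5 5d 02 a8) = 0325
m2: inner = H(df 1e 9f 37 31 76) = 02 7a; tag = H(b5 74 f5 5d 02 7a) = 02f7
m3: inner = H(df 1e 9f 37 8b fd) = 03 5b; tag = H(b5 74 f5 5d 03 5b) = 02d9 ← matches

3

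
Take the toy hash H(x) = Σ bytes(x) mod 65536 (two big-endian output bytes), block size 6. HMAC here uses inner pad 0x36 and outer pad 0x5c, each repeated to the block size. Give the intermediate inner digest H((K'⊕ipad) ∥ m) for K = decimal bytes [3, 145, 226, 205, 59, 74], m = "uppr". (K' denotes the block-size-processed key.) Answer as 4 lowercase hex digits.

Key decimal bytes [3, 145, 226, 205, 59, 74] = 03 91 e2 cd 3b 4a is exactly B = 6 bytes: K' = 03 91 e2 cd 3b 4a.
K' ⊕ ipad = 35 a7 d4 fb 0d 7c.
Inner input = 35 a7 d4 fb 0d 7c ∥ 75 70 70 72.
Inner hash: sum = 53+167+212+251+13+124+117+112+112+114 = 1275 → 04 fb.

04fb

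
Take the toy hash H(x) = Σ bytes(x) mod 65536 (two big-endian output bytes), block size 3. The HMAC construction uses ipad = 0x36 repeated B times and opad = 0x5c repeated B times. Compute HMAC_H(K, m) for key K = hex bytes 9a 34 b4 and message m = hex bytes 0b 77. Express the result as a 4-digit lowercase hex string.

02c9

Key hex bytes 9a 34 b4 is exactly B = 3 bytes: K' = 9a 34 b4.
K' ⊕ ipad = ac 02 82.  K' ⊕ opad = c6 68 e8.
Inner input = (K'⊕ipad) ∥ m = ac 02 82 ∥ 0b 77.
Inner hash: sum = 172+2+130+11+119 = 434 → 01 b2.
Outer input = (K'⊕opad) ∥ inner = c6 68 e8 ∥ 01 b2.
Outer hash (tag): sum = 198+104+232+1+178 = 713 → 02 c9.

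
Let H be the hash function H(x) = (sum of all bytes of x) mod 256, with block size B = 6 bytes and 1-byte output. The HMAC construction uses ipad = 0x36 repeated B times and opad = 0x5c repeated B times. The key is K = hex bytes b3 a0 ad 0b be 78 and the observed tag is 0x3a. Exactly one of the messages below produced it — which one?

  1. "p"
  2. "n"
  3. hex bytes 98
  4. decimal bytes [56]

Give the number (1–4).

Key hex bytes b3 a0 ad 0b be 78 is exactly B = 6 bytes: K' = b3 a0 ad 0b be 78.
K' ⊕ ipad = 85 96 9b 3d 88 4e; K' ⊕ opad = ef fc f1 57 e2 24.
m1: inner = H(85 96 9b 3d 88 4e 70) = 39; tag = H(ef fc f1 57 e2 24 39) = 72
m2: inner = H(85 96 9b 3d 88 4e 6e) = 37; tag = H(ef fc f1 57 e2 24 37) = 70
m3: inner = H(85 96 9b 3d 88 4e 98) = 61; tag = H(ef fc f1 57 e2 24 61) = 9a
m4: inner = H(85 96 9b 3d 88 4e 38) = 01; tag = H(ef fc f1 57 e2 24 01) = 3a ← matches

4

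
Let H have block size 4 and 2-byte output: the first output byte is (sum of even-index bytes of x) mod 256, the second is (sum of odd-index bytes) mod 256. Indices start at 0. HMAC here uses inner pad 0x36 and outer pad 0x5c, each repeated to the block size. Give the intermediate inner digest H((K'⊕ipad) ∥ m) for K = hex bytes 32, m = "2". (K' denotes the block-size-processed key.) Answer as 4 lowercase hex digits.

6c6c

Key hex bytes 32 is 1 byte ≤ B = 4; zero-pad to 4 bytes: K' = 32 00 00 00.
K' ⊕ ipad = 04 36 36 36.
Inner input = 04 36 36 36 ∥ 32.
Inner hash: even-index sum = 108 mod 256 = 108; odd-index sum = 108 mod 256 = 108 → 6c 6c.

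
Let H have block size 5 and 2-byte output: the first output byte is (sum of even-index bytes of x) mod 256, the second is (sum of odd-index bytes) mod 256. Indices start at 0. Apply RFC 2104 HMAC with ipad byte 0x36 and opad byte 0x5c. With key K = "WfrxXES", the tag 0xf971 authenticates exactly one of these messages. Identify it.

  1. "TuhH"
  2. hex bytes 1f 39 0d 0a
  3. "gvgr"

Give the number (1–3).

3

Key "WfrxXES" = 57 66 72 78 58 45 53 is 7 bytes > B = 5, so hash it first: H(key) = 74 23, then zero-pad to 5 bytes: K' = 74 23 00 00 00.
K' ⊕ ipad = 42 15 36 36 36; K' ⊕ opad = 28 7f 5c 5c 5c.
m1: inner = H(42 15 36 36 36 54 75 68 48) = 6b 07; tag = H(28 7f 5c 5c 5c 6b 07) = e746
m2: inner = H(42 15 36 36 36 1f 39 0d 0a) = f1 77; tag = H(28 7f 5c 5c 5c f1 77) = 57cc
m3: inner = H(42 15 36 36 36 67 76 67 72) = 96 19; tag = H(28 7f 5c 5c 5c 96 19) = f971 ← matches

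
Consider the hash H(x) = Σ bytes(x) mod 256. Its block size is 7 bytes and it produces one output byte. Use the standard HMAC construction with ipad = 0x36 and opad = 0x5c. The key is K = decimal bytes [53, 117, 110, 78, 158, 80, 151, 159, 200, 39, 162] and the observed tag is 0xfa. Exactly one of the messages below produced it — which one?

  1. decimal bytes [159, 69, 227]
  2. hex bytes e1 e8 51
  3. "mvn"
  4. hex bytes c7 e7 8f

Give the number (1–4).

2

Key decimal bytes [53, 117, 110, 78, 158, 80, 151, 159, 200, 39, 162] = 35 75 6e 4e 9e 50 97 9f c8 27 a2 is 11 bytes > B = 7, so hash it first: H(key) = 1b, then zero-pad to 7 bytes: K' = 1b 00 00 00 00 00 00.
K' ⊕ ipad = 2d 36 36 36 36 36 36; K' ⊕ opad = 47 5c 5c 5c 5c 5c 5c.
m1: inner = H(2d 36 36 36 36 36 36 9f 45 e3) = 38; tag = H(47 5c 5c 5c 5c 5c 5c 38) = a7
m2: inner = H(2d 36 36 36 36 36 36 e1 e8 51) = 8b; tag = H(47 5c 5c 5c 5c 5c 5c 8b) = fa ← matches
m3: inner = H(2d 36 36 36 36 36 36 6d 76 6e) = c2; tag = H(47 5c 5c 5c 5c 5c 5c c2) = 31
m4: inner = H(2d 36 36 36 36 36 36 c7 e7 8f) = ae; tag = H(47 5c 5c 5c 5c 5c 5c ae) = 1d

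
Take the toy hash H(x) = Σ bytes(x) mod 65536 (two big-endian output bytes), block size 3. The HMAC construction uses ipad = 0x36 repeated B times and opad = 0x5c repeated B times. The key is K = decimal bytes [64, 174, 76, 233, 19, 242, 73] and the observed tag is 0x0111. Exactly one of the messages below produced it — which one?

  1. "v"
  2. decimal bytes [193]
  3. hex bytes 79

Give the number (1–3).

1

Key decimal bytes [64, 174, 76, 233, 19, 242, 73] = 40 ae 4c e9 13 f2 49 is 7 bytes > B = 3, so hash it first: H(key) = 03 71, then zero-pad to 3 bytes: K' = 03 71 00.
K' ⊕ ipad = 35 47 36; K' ⊕ opad = 5f 2d 5c.
m1: inner = H(35 47 36 76) = 01 28; tag = H(5f 2d 5c 01 28) = 0111 ← matches
m2: inner = H(35 47 36 c1) = 01 73; tag = H(5f 2d 5c 01 73) = 015c
m3: inner = H(35 47 36 79) = 01 2b; tag = H(5f 2d 5c 01 2b) = 0114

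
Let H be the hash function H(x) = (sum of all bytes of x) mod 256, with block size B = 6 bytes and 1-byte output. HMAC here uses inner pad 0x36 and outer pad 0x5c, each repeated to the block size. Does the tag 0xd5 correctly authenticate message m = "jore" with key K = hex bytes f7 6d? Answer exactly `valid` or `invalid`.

Key hex bytes f7 6d is 2 bytes ≤ B = 6; zero-pad to 6 bytes: K' = f7 6d 00 00 00 00.
K' ⊕ ipad = c1 5b 36 36 36 36; K' ⊕ opad = ab 31 5c 5c 5c 5c.
Inner hash: sum = 193+91+54+54+54+54+106+111+114+101 = 932; mod 256 = 164 → a4.
Outer hash (recomputed tag): sum = 171+49+92+92+92+92+164 = 752; mod 256 = 240 → f0.
Recomputed tag = f0; claimed = d5 → mismatch.

invalid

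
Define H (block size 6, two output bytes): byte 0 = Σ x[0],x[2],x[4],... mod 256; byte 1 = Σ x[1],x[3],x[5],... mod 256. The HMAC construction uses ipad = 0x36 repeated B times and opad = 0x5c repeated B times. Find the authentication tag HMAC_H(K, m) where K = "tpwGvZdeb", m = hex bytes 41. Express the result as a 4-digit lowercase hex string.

Key "tpwGvZdeb" = 74 70 77 47 76 5a 64 65 62 is 9 bytes > B = 6, so hash it first: H(key) = 27 76, then zero-pad to 6 bytes: K' = 27 76 00 00 00 00.
K' ⊕ ipad = 11 40 36 36 36 36.  K' ⊕ opad = 7b 2a 5c 5c 5c 5c.
Inner input = (K'⊕ipad) ∥ m = 11 40 36 36 36 36 ∥ 41.
Inner hash: even-index sum = 190 mod 256 = 190; odd-index sum = 172 mod 256 = 172 → be ac.
Outer input = (K'⊕opad) ∥ inner = 7b 2a 5c 5c 5c 5c ∥ be ac.
Outer hash (tag): even-index sum = 497 mod 256 = 241; odd-index sum = 398 mod 256 = 142 → f1 8e.

f18e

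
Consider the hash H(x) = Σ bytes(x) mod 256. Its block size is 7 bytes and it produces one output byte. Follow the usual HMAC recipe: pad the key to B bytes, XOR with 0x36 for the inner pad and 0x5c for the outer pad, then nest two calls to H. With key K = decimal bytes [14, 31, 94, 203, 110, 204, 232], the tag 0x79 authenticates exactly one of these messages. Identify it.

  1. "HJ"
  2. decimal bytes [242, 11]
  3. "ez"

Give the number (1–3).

Key decimal bytes [14, 31, 94, 203, 110, 204, 232] = 0e 1f 5e cb 6e cc e8 is exactly B = 7 bytes: K' = 0e 1f 5e cb 6e cc e8.
K' ⊕ ipad = 38 29 68 fd 58 fa de; K' ⊕ opad = 52 43 02 97 32 90 b4.
m1: inner = H(38 29 68 fd 58 fa de 48 4a) = 88; tag = H(52 43 02 97 32 90 b4 88) = 2c
m2: inner = H(38 29 68 fd 58 fa de f2 0b) = f3; tag = H(52 43 02 97 32 90 b4 f3) = 97
m3: inner = H(38 29 68 fd 58 fa de 65 7a) = d5; tag = H(52 43 02 97 32 90 b4 d5) = 79 ← matches

3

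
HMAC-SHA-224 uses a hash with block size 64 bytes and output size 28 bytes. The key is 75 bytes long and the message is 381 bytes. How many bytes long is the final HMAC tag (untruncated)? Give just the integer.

28

The tag is one SHA-224 digest: 28 bytes.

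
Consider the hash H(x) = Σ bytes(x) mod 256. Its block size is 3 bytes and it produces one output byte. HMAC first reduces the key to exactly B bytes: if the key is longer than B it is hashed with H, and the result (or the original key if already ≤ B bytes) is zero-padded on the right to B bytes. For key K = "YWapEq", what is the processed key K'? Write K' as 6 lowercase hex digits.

370000

|K| = 6 > B = 3, so first hash the key.
H(K): sum = 89+87+97+112+69+113 = 567; mod 256 = 55 → 37.
Zero-pad H(K) = 37 to 3 bytes: K' = 37 00 00.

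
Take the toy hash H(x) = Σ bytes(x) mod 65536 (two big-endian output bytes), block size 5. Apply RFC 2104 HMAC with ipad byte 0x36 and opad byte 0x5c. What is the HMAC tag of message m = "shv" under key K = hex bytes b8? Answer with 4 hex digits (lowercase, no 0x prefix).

Key hex bytes b8 is 1 byte ≤ B = 5; zero-pad to 5 bytes: K' = b8 00 00 00 00.
K' ⊕ ipad = 8e 36 36 36 36.  K' ⊕ opad = e4 5c 5c 5c 5c.
Inner input = (K'⊕ipad) ∥ m = 8e 36 36 36 36 ∥ 73 68 76.
Inner hash: sum = 142+54+54+54+54+115+104+118 = 695 → 02 b7.
Outer input = (K'⊕opad) ∥ inner = e4 5c 5c 5c 5c ∥ 02 b7.
Outer hash (tag): sum = 228+92+92+92+92+2+183 = 781 → 03 0d.

030d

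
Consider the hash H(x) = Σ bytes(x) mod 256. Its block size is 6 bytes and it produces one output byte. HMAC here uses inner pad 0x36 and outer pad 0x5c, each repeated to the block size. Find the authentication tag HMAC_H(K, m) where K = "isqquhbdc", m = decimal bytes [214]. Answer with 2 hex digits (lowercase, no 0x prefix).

3a

Key "isqquhbdc" = 69 73 71 71 75 68 62 64 63 is 9 bytes > B = 6, so hash it first: H(key) = c4, then zero-pad to 6 bytes: K' = c4 00 00 00 00 00.
K' ⊕ ipad = f2 36 36 36 36 36.  K' ⊕ opad = 98 5c 5c 5c 5c 5c.
Inner input = (K'⊕ipad) ∥ m = f2 36 36 36 36 36 ∥ d6.
Inner hash: sum = 242+54+54+54+54+54+214 = 726; mod 256 = 214 → d6.
Outer input = (K'⊕opad) ∥ inner = 98 5c 5c 5c 5c 5c ∥ d6.
Outer hash (tag): sum = 152+92+92+92+92+92+214 = 826; mod 256 = 58 → 3a.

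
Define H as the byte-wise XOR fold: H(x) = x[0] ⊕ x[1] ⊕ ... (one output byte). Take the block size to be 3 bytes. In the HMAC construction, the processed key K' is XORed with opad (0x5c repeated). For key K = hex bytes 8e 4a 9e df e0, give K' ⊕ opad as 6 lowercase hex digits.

395c5c

Key hex bytes 8e 4a 9e df e0 is 5 bytes > B = 3, so hash it first: H(key) = 65, then zero-pad to 3 bytes: K' = 65 00 00.
XOR each byte with 0x5c: 65⊕5c=39, 00⊕5c=5c, 00⊕5c=5c.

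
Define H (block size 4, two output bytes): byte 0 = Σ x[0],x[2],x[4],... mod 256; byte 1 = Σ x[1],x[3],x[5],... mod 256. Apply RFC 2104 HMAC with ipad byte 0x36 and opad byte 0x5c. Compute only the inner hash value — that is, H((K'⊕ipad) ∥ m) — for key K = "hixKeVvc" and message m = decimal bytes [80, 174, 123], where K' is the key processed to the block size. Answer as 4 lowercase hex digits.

Key "hixKeVvc" = 68 69 78 4b 65 56 76 63 is 8 bytes > B = 4, so hash it first: H(key) = bb 6d, then zero-pad to 4 bytes: K' = bb 6d 00 00.
K' ⊕ ipad = 8d 5b 36 36.
Inner input = 8d 5b 36 36 ∥ 50 ae 7b.
Inner hash: even-index sum = 398 mod 256 = 142; odd-index sum = 319 mod 256 = 63 → 8e 3f.

8e3f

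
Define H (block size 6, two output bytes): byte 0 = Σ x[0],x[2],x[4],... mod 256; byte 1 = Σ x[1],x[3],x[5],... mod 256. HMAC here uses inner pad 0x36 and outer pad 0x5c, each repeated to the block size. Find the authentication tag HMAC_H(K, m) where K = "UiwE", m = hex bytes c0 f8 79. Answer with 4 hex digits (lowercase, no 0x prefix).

a3aa

Key "UiwE" = 55 69 77 45 is 4 bytes ≤ B = 6; zero-pad to 6 bytes: K' = 55 69 77 45 00 00.
K' ⊕ ipad = 63 5f 41 73 36 36.  K' ⊕ opad = 09 35 2b 19 5c 5c.
Inner input = (K'⊕ipad) ∥ m = 63 5f 41 73 36 36 ∥ c0 f8 79.
Inner hash: even-index sum = 531 mod 256 = 19; odd-index sum = 512 mod 256 = 0 → 13 00.
Outer input = (K'⊕opad) ∥ inner = 09 35 2b 19 5c 5c ∥ 13 00.
Outer hash (tag): even-index sum = 163 mod 256 = 163; odd-index sum = 170 mod 256 = 170 → a3 aa.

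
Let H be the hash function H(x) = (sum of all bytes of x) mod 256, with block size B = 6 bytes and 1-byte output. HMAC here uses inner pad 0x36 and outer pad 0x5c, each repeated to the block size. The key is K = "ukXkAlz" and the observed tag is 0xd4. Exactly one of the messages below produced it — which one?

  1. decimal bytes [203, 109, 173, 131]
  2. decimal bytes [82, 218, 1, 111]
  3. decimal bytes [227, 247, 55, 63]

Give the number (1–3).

1

Key "ukXkAlz" = 75 6b 58 6b 41 6c 7a is 7 bytes > B = 6, so hash it first: H(key) = ca, then zero-pad to 6 bytes: K' = ca 00 00 00 00 00.
K' ⊕ ipad = fc 36 36 36 36 36; K' ⊕ opad = 96 5c 5c 5c 5c 5c.
m1: inner = H(fc 36 36 36 36 36 cb 6d ad 83) = 72; tag = H(96 5c 5c 5c 5c 5c 72) = d4 ← matches
m2: inner = H(fc 36 36 36 36 36 52 da 01 6f) = a6; tag = H(96 5c 5c 5c 5c 5c a6) = 08
m3: inner = H(fc 36 36 36 36 36 e3 f7 37 3f) = 5a; tag = H(96 5c 5c 5c 5c 5c 5a) = bc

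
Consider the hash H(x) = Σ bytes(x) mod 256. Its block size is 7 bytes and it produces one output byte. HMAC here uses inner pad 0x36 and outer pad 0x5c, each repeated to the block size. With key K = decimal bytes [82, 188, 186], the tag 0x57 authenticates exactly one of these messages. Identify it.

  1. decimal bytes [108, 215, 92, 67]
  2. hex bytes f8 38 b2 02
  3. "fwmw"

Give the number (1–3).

Key decimal bytes [82, 188, 186] = 52 bc ba is 3 bytes ≤ B = 7; zero-pad to 7 bytes: K' = 52 bc ba 00 00 00 00.
K' ⊕ ipad = 64 8a 8c 36 36 36 36; K' ⊕ opad = 0e e0 e6 5c 5c 5c 5c.
m1: inner = H(64 8a 8c 36 36 36 36 6c d7 5c 43) = 34; tag = H(0e e0 e6 5c 5c 5c 5c 34) = 78
m2: inner = H(64 8a 8c 36 36 36 36 f8 38 b2 02) = 36; tag = H(0e e0 e6 5c 5c 5c 5c 36) = 7a
m3: inner = H(64 8a 8c 36 36 36 36 66 77 6d 77) = 13; tag = H(0e e0 e6 5c 5c 5c 5c 13) = 57 ← matches

3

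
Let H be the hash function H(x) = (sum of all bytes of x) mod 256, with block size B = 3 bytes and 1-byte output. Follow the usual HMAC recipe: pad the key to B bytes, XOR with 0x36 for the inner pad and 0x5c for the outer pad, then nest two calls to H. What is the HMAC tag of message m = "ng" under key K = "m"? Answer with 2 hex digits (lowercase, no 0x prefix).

Key "m" = 6d is 1 byte ≤ B = 3; zero-pad to 3 bytes: K' = 6d 00 00.
K' ⊕ ipad = 5b 36 36.  K' ⊕ opad = 31 5c 5c.
Inner input = (K'⊕ipad) ∥ m = 5b 36 36 ∥ 6e 67.
Inner hash: sum = 91+54+54+110+103 = 412; mod 256 = 156 → 9c.
Outer input = (K'⊕opad) ∥ inner = 31 5c 5c ∥ 9c.
Outer hash (tag): sum = 49+92+92+156 = 389; mod 256 = 133 → 85.

85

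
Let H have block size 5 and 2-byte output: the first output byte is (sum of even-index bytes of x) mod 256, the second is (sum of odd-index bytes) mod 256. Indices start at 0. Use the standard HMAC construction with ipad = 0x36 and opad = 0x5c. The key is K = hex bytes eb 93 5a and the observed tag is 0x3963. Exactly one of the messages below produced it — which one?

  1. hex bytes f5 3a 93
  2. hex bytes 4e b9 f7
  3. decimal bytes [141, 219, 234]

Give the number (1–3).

2

Key hex bytes eb 93 5a is 3 bytes ≤ B = 5; zero-pad to 5 bytes: K' = eb 93 5a 00 00.
K' ⊕ ipad = dd a5 6c 36 36; K' ⊕ opad = b7 cf 06 5c 5c.
m1: inner = H(dd a5 6c 36 36 f5 3a 93) = b9 63; tag = H(b7 cf 06 5c 5c b9 63) = 7ce4
m2: inner = H(dd a5 6c 36 36 4e b9 f7) = 38 20; tag = H(b7 cf 06 5c 5c 38 20) = 3963 ← matches
m3: inner = H(dd a5 6c 36 36 8d db ea) = 5a 52; tag = H(b7 cf 06 5c 5c 5a 52) = 6b85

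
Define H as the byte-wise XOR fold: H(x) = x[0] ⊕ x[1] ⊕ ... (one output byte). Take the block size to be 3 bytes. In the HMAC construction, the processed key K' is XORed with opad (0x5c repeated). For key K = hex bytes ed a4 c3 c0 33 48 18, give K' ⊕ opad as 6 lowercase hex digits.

755c5c

Key hex bytes ed a4 c3 c0 33 48 18 is 7 bytes > B = 3, so hash it first: H(key) = 29, then zero-pad to 3 bytes: K' = 29 00 00.
XOR each byte with 0x5c: 29⊕5c=75, 00⊕5c=5c, 00⊕5c=5c.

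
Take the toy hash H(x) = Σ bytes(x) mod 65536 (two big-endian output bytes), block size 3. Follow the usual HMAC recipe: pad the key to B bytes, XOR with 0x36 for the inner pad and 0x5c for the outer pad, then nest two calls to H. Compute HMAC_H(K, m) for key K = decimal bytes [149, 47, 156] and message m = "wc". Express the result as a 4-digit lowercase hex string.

023e

Key decimal bytes [149, 47, 156] = 95 2f 9c is exactly B = 3 bytes: K' = 95 2f 9c.
K' ⊕ ipad = a3 19 aa.  K' ⊕ opad = c9 73 c0.
Inner input = (K'⊕ipad) ∥ m = a3 19 aa ∥ 77 63.
Inner hash: sum = 163+25+170+119+99 = 576 → 02 40.
Outer input = (K'⊕opad) ∥ inner = c9 73 c0 ∥ 02 40.
Outer hash (tag): sum = 201+115+192+2+64 = 574 → 02 3e.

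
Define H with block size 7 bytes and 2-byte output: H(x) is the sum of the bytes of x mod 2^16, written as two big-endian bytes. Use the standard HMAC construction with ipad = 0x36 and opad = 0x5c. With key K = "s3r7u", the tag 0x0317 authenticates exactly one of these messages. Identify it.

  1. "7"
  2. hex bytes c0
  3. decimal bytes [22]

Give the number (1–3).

Key "s3r7u" = 73 33 72 37 75 is 5 bytes ≤ B = 7; zero-pad to 7 bytes: K' = 73 33 72 37 75 00 00.
K' ⊕ ipad = 45 05 44 01 43 36 36; K' ⊕ opad = 2f 6f 2e 6b 29 5c 5c.
m1: inner = H(45 05 44 01 43 36 36 37) = 01 75; tag = H(2f 6f 2e 6b 29 5c 5c 01 75) = 028e
m2: inner = H(45 05 44 01 43 36 36 c0) = 01 fe; tag = H(2f 6f 2e 6b 29 5c 5c 01 fe) = 0317 ← matches
m3: inner = H(45 05 44 01 43 36 36 16) = 01 54; tag = H(2f 6f 2e 6b 29 5c 5c 01 54) = 026d

2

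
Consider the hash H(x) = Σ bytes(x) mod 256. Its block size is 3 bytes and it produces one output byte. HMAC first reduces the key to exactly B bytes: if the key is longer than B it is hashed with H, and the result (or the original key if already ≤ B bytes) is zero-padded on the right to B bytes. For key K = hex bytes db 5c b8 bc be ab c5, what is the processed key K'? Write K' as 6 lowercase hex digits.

d90000

|K| = 7 > B = 3, so first hash the key.
H(K): sum = 219+92+184+188+190+171+197 = 1241; mod 256 = 217 → d9.
Zero-pad H(K) = d9 to 3 bytes: K' = d9 00 00.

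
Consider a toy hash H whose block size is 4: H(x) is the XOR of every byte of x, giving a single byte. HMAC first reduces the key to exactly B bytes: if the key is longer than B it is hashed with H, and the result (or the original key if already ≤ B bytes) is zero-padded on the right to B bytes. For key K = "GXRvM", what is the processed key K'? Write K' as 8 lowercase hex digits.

|K| = 5 > B = 4, so first hash the key.
H(K): XOR 47⊕58⊕52⊕76⊕4d = 76.
Zero-pad H(K) = 76 to 4 bytes: K' = 76 00 00 00.

76000000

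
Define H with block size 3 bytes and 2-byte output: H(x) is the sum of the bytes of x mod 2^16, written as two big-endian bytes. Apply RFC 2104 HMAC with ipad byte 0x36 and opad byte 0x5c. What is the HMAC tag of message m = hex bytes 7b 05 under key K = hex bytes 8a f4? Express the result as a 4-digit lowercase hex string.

0210

Key hex bytes 8a f4 is 2 bytes ≤ B = 3; zero-pad to 3 bytes: K' = 8a f4 00.
K' ⊕ ipad = bc c2 36.  K' ⊕ opad = d6 a8 5c.
Inner input = (K'⊕ipad) ∥ m = bc c2 36 ∥ 7b 05.
Inner hash: sum = 188+194+54+123+5 = 564 → 02 34.
Outer input = (K'⊕opad) ∥ inner = d6 a8 5c ∥ 02 34.
Outer hash (tag): sum = 214+168+92+2+52 = 528 → 02 10.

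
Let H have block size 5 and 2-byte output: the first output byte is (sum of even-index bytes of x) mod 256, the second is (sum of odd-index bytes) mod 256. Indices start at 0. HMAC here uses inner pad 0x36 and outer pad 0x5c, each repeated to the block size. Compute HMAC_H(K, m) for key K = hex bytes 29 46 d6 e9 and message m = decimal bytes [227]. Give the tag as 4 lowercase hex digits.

Key hex bytes 29 46 d6 e9 is 4 bytes ≤ B = 5; zero-pad to 5 bytes: K' = 29 46 d6 e9 00.
K' ⊕ ipad = 1f 70 e0 df 36.  K' ⊕ opad = 75 1a 8a b5 5c.
Inner input = (K'⊕ipad) ∥ m = 1f 70 e0 df 36 ∥ e3.
Inner hash: even-index sum = 309 mod 256 = 53; odd-index sum = 562 mod 256 = 50 → 35 32.
Outer input = (K'⊕opad) ∥ inner = 75 1a 8a b5 5c ∥ 35 32.
Outer hash (tag): even-index sum = 397 mod 256 = 141; odd-index sum = 260 mod 256 = 4 → 8d 04.

8d04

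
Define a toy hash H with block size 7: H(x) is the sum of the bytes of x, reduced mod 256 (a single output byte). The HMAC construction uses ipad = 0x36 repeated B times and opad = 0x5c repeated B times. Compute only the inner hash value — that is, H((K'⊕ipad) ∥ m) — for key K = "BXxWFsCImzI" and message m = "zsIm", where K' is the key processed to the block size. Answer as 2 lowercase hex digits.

Key "BXxWFsCImzI" = 42 58 78 57 46 73 43 49 6d 7a 49 is 11 bytes > B = 7, so hash it first: H(key) = de, then zero-pad to 7 bytes: K' = de 00 00 00 00 00 00.
K' ⊕ ipad = e8 36 36 36 36 36 36.
Inner input = e8 36 36 36 36 36 36 ∥ 7a 73 49 6d.
Inner hash: sum = 232+54+54+54+54+54+54+122+115+73+109 = 975; mod 256 = 207 → cf.

cf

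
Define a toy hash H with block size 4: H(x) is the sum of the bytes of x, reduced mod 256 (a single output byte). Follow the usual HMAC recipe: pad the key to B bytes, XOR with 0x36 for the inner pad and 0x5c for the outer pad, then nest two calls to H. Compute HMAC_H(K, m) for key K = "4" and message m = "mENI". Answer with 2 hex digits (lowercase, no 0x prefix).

Key "4" = 34 is 1 byte ≤ B = 4; zero-pad to 4 bytes: K' = 34 00 00 00.
K' ⊕ ipad = 02 36 36 36.  K' ⊕ opad = 68 5c 5c 5c.
Inner input = (K'⊕ipad) ∥ m = 02 36 36 36 ∥ 6d 45 4e 49.
Inner hash: sum = 2+54+54+54+109+69+78+73 = 493; mod 256 = 237 → ed.
Outer input = (K'⊕opad) ∥ inner = 68 5c 5c 5c ∥ ed.
Outer hash (tag): sum = 104+92+92+92+237 = 617; mod 256 = 105 → 69.

69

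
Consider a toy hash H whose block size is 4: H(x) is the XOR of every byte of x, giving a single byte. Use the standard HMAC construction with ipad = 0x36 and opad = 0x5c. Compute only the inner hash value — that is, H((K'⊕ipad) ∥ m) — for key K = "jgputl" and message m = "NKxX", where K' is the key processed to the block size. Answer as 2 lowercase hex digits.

35

Key "jgputl" = 6a 67 70 75 74 6c is 6 bytes > B = 4, so hash it first: H(key) = 10, then zero-pad to 4 bytes: K' = 10 00 00 00.
K' ⊕ ipad = 26 36 36 36.
Inner input = 26 36 36 36 ∥ 4e 4b 78 58.
Inner hash: XOR 26⊕36⊕36⊕36⊕4e⊕4b⊕78⊕58 = 35.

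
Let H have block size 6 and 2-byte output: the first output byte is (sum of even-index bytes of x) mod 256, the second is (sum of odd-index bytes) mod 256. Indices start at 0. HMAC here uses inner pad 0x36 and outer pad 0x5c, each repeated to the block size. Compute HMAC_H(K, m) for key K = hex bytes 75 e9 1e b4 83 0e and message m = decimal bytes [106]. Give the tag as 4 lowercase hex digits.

Key hex bytes 75 e9 1e b4 83 0e is exactly B = 6 bytes: K' = 75 e9 1e b4 83 0e.
K' ⊕ ipad = 43 df 28 82 b5 38.  K' ⊕ opad = 29 b5 42 e8 df 52.
Inner input = (K'⊕ipad) ∥ m = 43 df 28 82 b5 38 ∥ 6a.
Inner hash: even-index sum = 394 mod 256 = 138; odd-index sum = 409 mod 256 = 153 → 8a 99.
Outer input = (K'⊕opad) ∥ inner = 29 b5 42 e8 df 52 ∥ 8a 99.
Outer hash (tag): even-index sum = 468 mod 256 = 212; odd-index sum = 648 mod 256 = 136 → d4 88.

d488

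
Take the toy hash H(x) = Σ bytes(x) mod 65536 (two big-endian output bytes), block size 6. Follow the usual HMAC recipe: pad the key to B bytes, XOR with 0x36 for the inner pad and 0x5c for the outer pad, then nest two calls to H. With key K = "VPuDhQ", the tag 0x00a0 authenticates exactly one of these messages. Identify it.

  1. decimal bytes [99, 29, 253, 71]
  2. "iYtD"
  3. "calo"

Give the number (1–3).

Key "VPuDhQ" = 56 50 75 44 68 51 is exactly B = 6 bytes: K' = 56 50 75 44 68 51.
K' ⊕ ipad = 60 66 43 72 5e 67; K' ⊕ opad = 0a 0c 29 18 34 0d.
m1: inner = H(60 66 43 72 5e 67 63 1d fd 47) = 04 04; tag = H(0a 0c 29 18 34 0d 04 04) = 00a0 ← matches
m2: inner = H(60 66 43 72 5e 67 69 59 74 44) = 03 ba; tag = H(0a 0c 29 18 34 0d 03 ba) = 0155
m3: inner = H(60 66 43 72 5e 67 63 61 6c 6f) = 03 df; tag = H(0a 0c 29 18 34 0d 03 df) = 017a

1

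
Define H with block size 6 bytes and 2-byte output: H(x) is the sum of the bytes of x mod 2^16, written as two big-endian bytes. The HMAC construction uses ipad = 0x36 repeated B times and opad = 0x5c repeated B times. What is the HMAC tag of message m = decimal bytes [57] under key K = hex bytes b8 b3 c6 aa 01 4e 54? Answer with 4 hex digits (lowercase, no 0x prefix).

0280

Key hex bytes b8 b3 c6 aa 01 4e 54 is 7 bytes > B = 6, so hash it first: H(key) = 03 7e, then zero-pad to 6 bytes: K' = 03 7e 00 00 00 00.
K' ⊕ ipad = 35 48 36 36 36 36.  K' ⊕ opad = 5f 22 5c 5c 5c 5c.
Inner input = (K'⊕ipad) ∥ m = 35 48 36 36 36 36 ∥ 39.
Inner hash: sum = 53+72+54+54+54+54+57 = 398 → 01 8e.
Outer input = (K'⊕opad) ∥ inner = 5f 22 5c 5c 5c 5c ∥ 01 8e.
Outer hash (tag): sum = 95+34+92+92+92+92+1+142 = 640 → 02 80.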